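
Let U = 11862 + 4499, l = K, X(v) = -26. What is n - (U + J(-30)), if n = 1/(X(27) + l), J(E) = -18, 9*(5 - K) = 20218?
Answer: -333511610/20407 ≈ -16343.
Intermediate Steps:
K = -20173/9 (K = 5 - 1/9*20218 = 5 - 20218/9 = -20173/9 ≈ -2241.4)
l = -20173/9 ≈ -2241.4
U = 16361
n = -9/20407 (n = 1/(-26 - 20173/9) = 1/(-20407/9) = -9/20407 ≈ -0.00044103)
n - (U + J(-30)) = -9/20407 - (16361 - 18) = -9/20407 - 1*16343 = -9/20407 - 16343 = -333511610/20407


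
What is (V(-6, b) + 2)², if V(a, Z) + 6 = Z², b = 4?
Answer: 144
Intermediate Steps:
V(a, Z) = -6 + Z²
(V(-6, b) + 2)² = ((-6 + 4²) + 2)² = ((-6 + 16) + 2)² = (10 + 2)² = 12² = 144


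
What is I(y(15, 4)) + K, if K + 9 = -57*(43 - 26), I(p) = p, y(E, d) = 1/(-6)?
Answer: -5869/6 ≈ -978.17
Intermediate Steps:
y(E, d) = -1/6
K = -978 (K = -9 - 57*(43 - 26) = -9 - 57*17 = -9 - 969 = -978)
I(y(15, 4)) + K = -1/6 - 978 = -5869/6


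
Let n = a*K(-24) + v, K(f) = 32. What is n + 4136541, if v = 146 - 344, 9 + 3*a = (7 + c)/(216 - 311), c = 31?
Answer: 62043641/15 ≈ 4.1362e+6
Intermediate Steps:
a = -47/15 (a = -3 + ((7 + 31)/(216 - 311))/3 = -3 + (38/(-95))/3 = -3 + (38*(-1/95))/3 = -3 + (1/3)*(-2/5) = -3 - 2/15 = -47/15 ≈ -3.1333)
v = -198
n = -4474/15 (n = -47/15*32 - 198 = -1504/15 - 198 = -4474/15 ≈ -298.27)
n + 4136541 = -4474/15 + 4136541 = 62043641/15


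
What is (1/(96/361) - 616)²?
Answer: 3454500625/9216 ≈ 3.7484e+5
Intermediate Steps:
(1/(96/361) - 616)² = (361/96 - 616)² = (-58775/96)² = 3454500625/9216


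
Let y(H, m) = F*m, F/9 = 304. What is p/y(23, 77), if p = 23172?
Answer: 1931/17556 ≈ 0.10999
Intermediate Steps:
F = 2736 (F = 9*304 = 2736)
y(H, m) = 2736*m
p/y(23, 77) = 23172/((2736*77)) = 23172/210672 = 23172*(1/210672) = 1931/17556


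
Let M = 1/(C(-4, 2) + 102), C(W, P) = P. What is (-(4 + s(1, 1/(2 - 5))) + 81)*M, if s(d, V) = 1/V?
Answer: 10/13 ≈ 0.76923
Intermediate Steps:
M = 1/104 (M = 1/(2 + 102) = 1/104 ≈ 0.0096154)
(-(4 + s(1, 1/(2 - 5))) + 81)*M = (-(4 + 1/(1/(2 - 5))) + 81)*(1/104) = (-(4 + 1/(1/(-3))) + 81)*(1/104) = (-(4 + 1/(-1/3)) + 81)*(1/104) = (-(4 - 3) + 81)*(1/104) = (-1*1 + 81)*(1/104) = (-1 + 81)*(1/104) = 80*(1/104) = 10/13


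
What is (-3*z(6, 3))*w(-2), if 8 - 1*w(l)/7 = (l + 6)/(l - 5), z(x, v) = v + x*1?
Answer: -1620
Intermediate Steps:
z(x, v) = v + x
w(l) = 56 - 7*(6 + l)/(-5 + l) (w(l) = 56 - 7*(l + 6)/(l - 5) = 56 - 7*(6 + l)/(-5 + l))
(-3*z(6, 3))*w(-2) = (-3*(3 + 6))*(7*(-46 + 7*(-2))/(-5 - 2)) = (-3*9)*(7*(-46 - 14)/(-7)) = -189*(-1)*(-60)/7 = -27*60 = -1620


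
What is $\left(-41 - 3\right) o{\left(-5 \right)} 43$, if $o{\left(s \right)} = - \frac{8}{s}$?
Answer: $- \frac{15136}{5} \approx -3027.2$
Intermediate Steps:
$\left(-41 - 3\right) o{\left(-5 \right)} 43 = \left(-41 - 3\right) \left(- \frac{8}{-5}\right) 43 = - 44 \left(\left(-8\right) \left(- \frac{1}{5}\right)\right) 43 = \left(-44\right) \frac{8}{5} \cdot 43 = \left(- \frac{352}{5}\right) 43 = - \frac{15136}{5}$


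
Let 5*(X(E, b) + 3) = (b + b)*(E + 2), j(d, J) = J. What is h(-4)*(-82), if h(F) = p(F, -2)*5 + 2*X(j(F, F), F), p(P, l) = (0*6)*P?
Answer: -164/5 ≈ -32.800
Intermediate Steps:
p(P, l) = 0 (p(P, l) = 0*P = 0)
X(E, b) = -3 + 2*b*(2 + E)/5 (X(E, b) = -3 + ((b + b)*(E + 2))/5 = -3 + ((2*b)*(2 + E))/5 = -3 + (2*b*(2 + E))/5 = -3 + 2*b*(2 + E)/5)
h(F) = -6 + 4*F**2/5 + 8*F/5 (h(F) = 0*5 + 2*(-3 + 4*F/5 + 2*F*F/5) = 0 + 2*(-3 + 4*F/5 + 2*F**2/5) = 0 + 2*(-3 + 2*F**2/5 + 4*F/5) = 0 + (-6 + 4*F**2/5 + 8*F/5) = -6 + 4*F**2/5 + 8*F/5)
h(-4)*(-82) = (-6 + (4/5)*(-4)**2 + (8/5)*(-4))*(-82) = (-6 + (4/5)*16 - 32/5)*(-82) = (-6 + 64/5 - 32/5)*(-82) = (2/5)*(-82) = -164/5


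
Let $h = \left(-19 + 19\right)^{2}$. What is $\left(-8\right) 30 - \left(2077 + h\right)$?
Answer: $-2317$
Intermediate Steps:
$h = 0$ ($h = 0^{2} = 0$)
$\left(-8\right) 30 - \left(2077 + h\right) = \left(-8\right) 30 - 2077 = -240 + \left(-2077 + 0\right) = -240 - 2077 = -2317$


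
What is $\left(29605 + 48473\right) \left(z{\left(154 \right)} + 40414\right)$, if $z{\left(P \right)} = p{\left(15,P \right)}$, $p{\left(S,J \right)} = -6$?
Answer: $3154975824$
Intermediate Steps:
$z{\left(P \right)} = -6$
$\left(29605 + 48473\right) \left(z{\left(154 \right)} + 40414\right) = \left(29605 + 48473\right) \left(-6 + 40414\right) = 78078 \cdot 40408 = 3154975824$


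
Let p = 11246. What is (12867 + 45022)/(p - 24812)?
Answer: -57889/13566 ≈ -4.2672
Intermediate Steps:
(12867 + 45022)/(p - 24812) = (12867 + 45022)/(11246 - 24812) = 57889/(-13566) = 57889*(-1/13566) = -57889/13566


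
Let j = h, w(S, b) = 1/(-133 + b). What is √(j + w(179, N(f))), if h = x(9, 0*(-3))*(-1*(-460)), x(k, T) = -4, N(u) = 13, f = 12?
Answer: I*√6624030/60 ≈ 42.895*I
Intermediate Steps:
h = -1840 (h = -(-4)*(-460) = -4*460 = -1840)
j = -1840
√(j + w(179, N(f))) = √(-1840 + 1/(-133 + 13)) = √(-1840 + 1/(-120)) = √(-1840 - 1/120) = √(-220801/120) = I*√6624030/60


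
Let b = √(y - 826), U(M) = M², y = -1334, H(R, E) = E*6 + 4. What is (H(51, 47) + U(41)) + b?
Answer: 1967 + 12*I*√15 ≈ 1967.0 + 46.476*I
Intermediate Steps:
H(R, E) = 4 + 6*E (H(R, E) = 6*E + 4 = 4 + 6*E)
b = 12*I*√15 (b = √(-1334 - 826) = √(-2160) = 12*I*√15 ≈ 46.476*I)
(H(51, 47) + U(41)) + b = ((4 + 6*47) + 41²) + 12*I*√15 = ((4 + 282) + 1681) + 12*I*√15 = (286 + 1681) + 12*I*√15 = 1967 + 12*I*√15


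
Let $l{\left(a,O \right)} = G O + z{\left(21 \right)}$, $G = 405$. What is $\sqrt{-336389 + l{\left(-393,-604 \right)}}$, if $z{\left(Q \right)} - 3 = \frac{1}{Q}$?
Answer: $\frac{5 i \sqrt{10248945}}{21} \approx 762.24 i$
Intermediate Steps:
$z{\left(Q \right)} = 3 + \frac{1}{Q}$
$l{\left(a,O \right)} = \frac{64}{21} + 405 O$ ($l{\left(a,O \right)} = 405 O + \left(3 + \frac{1}{21}\right) = 405 O + \frac{64}{21} = \frac{64}{21} + 405 O$)
$\sqrt{-336389 + l{\left(-393,-604 \right)}} = \sqrt{-336389 + \left(\frac{64}{21} + 405 \left(-604\right)\right)} = \sqrt{-336389 + \left(\frac{64}{21} - 244620\right)} = \sqrt{-336389 - \frac{5136956}{21}} = \sqrt{- \frac{12201125}{21}} = \frac{5 i \sqrt{10248945}}{21}$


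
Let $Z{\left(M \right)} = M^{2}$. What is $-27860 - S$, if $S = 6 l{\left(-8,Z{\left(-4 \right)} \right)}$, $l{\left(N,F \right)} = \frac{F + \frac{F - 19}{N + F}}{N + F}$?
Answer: $- \frac{891895}{32} \approx -27872.0$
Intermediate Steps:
$l{\left(N,F \right)} = \frac{F + \frac{-19 + F}{F + N}}{F + N}$
$S = \frac{375}{32}$ ($S = 6 \frac{-19 + \left(-4\right)^{2} + \left(\left(-4\right)^{2}\right)^{2} + \left(-4\right)^{2} \left(-8\right)}{\left(\left(-4\right)^{2} - 8\right)^{2}} = 6 \frac{-19 + 16 + 16^{2} + 16 \left(-8\right)}{\left(16 - 8\right)^{2}} = 6 \frac{-19 + 16 + 256 - 128}{64} = 6 \cdot \frac{1}{64} \cdot 125 = 6 \cdot \frac{125}{64} = \frac{375}{32} \approx 11.719$)
$-27860 - S = -27860 - \frac{375}{32} = - \frac{891895}{32}$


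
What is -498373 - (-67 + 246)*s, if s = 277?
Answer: -547956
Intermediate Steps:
-498373 - (-67 + 246)*s = -498373 - (-67 + 246)*277 = -498373 - 179*277 = -498373 - 1*49583 = -498373 - 49583 = -547956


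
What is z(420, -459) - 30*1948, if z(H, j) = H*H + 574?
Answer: 118534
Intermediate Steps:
z(H, j) = 574 + H**2 (z(H, j) = H**2 + 574 = 574 + H**2)
z(420, -459) - 30*1948 = (574 + 420**2) - 30*1948 = (574 + 176400) - 58440 = 176974 - 58440 = 118534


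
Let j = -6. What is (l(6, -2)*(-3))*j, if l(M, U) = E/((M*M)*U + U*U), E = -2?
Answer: 9/17 ≈ 0.52941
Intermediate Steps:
l(M, U) = -2/(U² + U*M²) (l(M, U) = -2/((M*M)*U + U*U) = -2/(M²*U + U²) = -2/(U*M² + U²) = -2/(U² + U*M²))
(l(6, -2)*(-3))*j = (-2/(-2*(-2 + 6²))*(-3))*(-6) = (-2*(-½)/(-2 + 36)*(-3))*(-6) = (-2*(-½)/34*(-3))*(-6) = (-2*(-½)*1/34*(-3))*(-6) = ((1/34)*(-3))*(-6) = -3/34*(-6) = 9/17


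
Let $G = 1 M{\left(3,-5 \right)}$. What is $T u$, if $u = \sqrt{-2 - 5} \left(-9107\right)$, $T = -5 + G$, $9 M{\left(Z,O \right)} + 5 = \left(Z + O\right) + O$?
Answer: $\frac{173033 i \sqrt{7}}{3} \approx 1.526 \cdot 10^{5} i$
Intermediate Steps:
$M{\left(Z,O \right)} = - \frac{5}{9} + \frac{Z}{9} + \frac{2 O}{9}$ ($M{\left(Z,O \right)} = - \frac{5}{9} + \frac{\left(Z + O\right) + O}{9} = - \frac{5}{9} + \frac{\left(O + Z\right) + O}{9} = - \frac{5}{9} + \frac{Z + 2 O}{9} = - \frac{5}{9} + \left(\frac{Z}{9} + \frac{2 O}{9}\right) = - \frac{5}{9} + \frac{Z}{9} + \frac{2 O}{9}$)
$G = - \frac{4}{3}$ ($G = 1 \left(- \frac{5}{9} + \frac{1}{9} \cdot 3 + \frac{2}{9} \left(-5\right)\right) = 1 \left(- \frac{5}{9} + \frac{1}{3} - \frac{10}{9}\right) = 1 \left(- \frac{4}{3}\right) = - \frac{4}{3} \approx -1.3333$)
$T = - \frac{19}{3}$ ($T = -5 - \frac{4}{3} = - \frac{19}{3} \approx -6.3333$)
$u = - 9107 i \sqrt{7}$ ($u = \sqrt{-7} \left(-9107\right) = i \sqrt{7} \left(-9107\right) = - 9107 i \sqrt{7} \approx - 24095.0 i$)
$T u = - \frac{19 \left(- 9107 i \sqrt{7}\right)}{3} = \frac{173033 i \sqrt{7}}{3}$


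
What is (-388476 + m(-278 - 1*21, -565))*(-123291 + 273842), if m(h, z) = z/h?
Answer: -17487064571209/299 ≈ -5.8485e+10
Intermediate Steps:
(-388476 + m(-278 - 1*21, -565))*(-123291 + 273842) = (-388476 - 565/(-278 - 1*21))*(-123291 + 273842) = (-388476 - 565/(-278 - 21))*150551 = (-388476 - 565/(-299))*150551 = (-388476 - 565*(-1/299))*150551 = (-388476 + 565/299)*150551 = -116153759/299*150551 = -17487064571209/299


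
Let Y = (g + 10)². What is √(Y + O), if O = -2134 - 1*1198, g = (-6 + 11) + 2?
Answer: I*√3043 ≈ 55.163*I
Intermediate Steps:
g = 7 (g = 5 + 2 = 7)
Y = 289 (Y = (7 + 10)² = 17² = 289)
O = -3332 (O = -2134 - 1198 = -3332)
√(Y + O) = √(289 - 3332) = √(-3043) = I*√3043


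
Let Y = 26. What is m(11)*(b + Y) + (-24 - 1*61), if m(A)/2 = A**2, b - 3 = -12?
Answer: 4029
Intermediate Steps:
b = -9 (b = 3 - 12 = -9)
m(A) = 2*A**2
m(11)*(b + Y) + (-24 - 1*61) = (2*11**2)*(-9 + 26) + (-24 - 1*61) = (2*121)*17 + (-24 - 61) = 242*17 - 85 = 4114 - 85 = 4029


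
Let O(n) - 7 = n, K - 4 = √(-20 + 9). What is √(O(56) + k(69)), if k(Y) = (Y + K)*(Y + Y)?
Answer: √(10137 + 138*I*√11) ≈ 100.71 + 2.2724*I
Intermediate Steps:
K = 4 + I*√11 (K = 4 + √(-20 + 9) = 4 + √(-11) = 4 + I*√11 ≈ 4.0 + 3.3166*I)
O(n) = 7 + n
k(Y) = 2*Y*(4 + Y + I*√11) (k(Y) = (Y + (4 + I*√11))*(Y + Y) = (4 + Y + I*√11)*(2*Y) = 2*Y*(4 + Y + I*√11))
√(O(56) + k(69)) = √((7 + 56) + 2*69*(4 + 69 + I*√11)) = √(63 + 2*69*(73 + I*√11)) = √(63 + (10074 + 138*I*√11)) = √(10137 + 138*I*√11)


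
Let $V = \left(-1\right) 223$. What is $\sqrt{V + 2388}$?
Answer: $\sqrt{2165} \approx 46.53$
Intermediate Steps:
$V = -223$
$\sqrt{V + 2388} = \sqrt{-223 + 2388} = \sqrt{2165}$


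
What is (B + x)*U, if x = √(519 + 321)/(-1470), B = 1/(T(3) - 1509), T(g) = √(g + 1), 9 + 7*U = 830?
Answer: -821/10549 - 821*√210/5145 ≈ -2.3903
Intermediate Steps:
U = 821/7 (U = -9/7 + (⅐)*830 = -9/7 + 830/7 = 821/7 ≈ 117.29)
T(g) = √(1 + g)
B = -1/1507 (B = 1/(√(1 + 3) - 1509) = 1/(√4 - 1509) = 1/(2 - 1509) = 1/(-1507) = -1/1507 ≈ -0.00066357)
x = -√210/735 (x = √840*(-1/1470) = (2*√210)*(-1/1470) = -√210/735 ≈ -0.019716)
(B + x)*U = (-1/1507 - √210/735)*(821/7) = -821/10549 - 821*√210/5145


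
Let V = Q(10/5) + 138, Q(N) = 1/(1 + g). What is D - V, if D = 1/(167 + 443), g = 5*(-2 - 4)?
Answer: -2440581/17690 ≈ -137.96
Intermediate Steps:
g = -30 (g = 5*(-6) = -30)
Q(N) = -1/29 (Q(N) = 1/(1 - 30) = 1/(-29) = -1/29)
V = 4001/29 (V = -1/29 + 138 = 4001/29 ≈ 137.97)
D = 1/610 ≈ 0.0016393
D - V = 1/610 - 1*4001/29 = 1/610 - 4001/29 = -2440581/17690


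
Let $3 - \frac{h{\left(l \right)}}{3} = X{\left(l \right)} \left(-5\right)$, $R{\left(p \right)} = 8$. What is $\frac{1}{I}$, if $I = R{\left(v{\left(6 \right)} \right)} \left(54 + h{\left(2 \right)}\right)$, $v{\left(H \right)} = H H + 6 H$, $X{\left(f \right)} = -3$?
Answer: $\frac{1}{144} \approx 0.0069444$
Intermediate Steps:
$v{\left(H \right)} = H^{2} + 6 H$
$h{\left(l \right)} = -36$ ($h{\left(l \right)} = 9 - 3 \left(\left(-3\right) \left(-5\right)\right) = 9 - 45 = -36$)
$I = 144$ ($I = 8 \left(54 - 36\right) = 8 \cdot 18 = 144$)
$\frac{1}{I} = \frac{1}{144}$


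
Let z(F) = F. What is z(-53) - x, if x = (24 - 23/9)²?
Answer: -41542/81 ≈ -512.86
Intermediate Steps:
x = 37249/81 (x = (24 - 23*⅑)² = (24 - 23/9)² = (193/9)² = 37249/81 ≈ 459.86)
z(-53) - x = -53 - 1*37249/81 = -53 - 37249/81 = -41542/81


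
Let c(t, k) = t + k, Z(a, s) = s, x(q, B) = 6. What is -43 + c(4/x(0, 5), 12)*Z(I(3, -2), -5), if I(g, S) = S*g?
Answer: -319/3 ≈ -106.33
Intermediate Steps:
c(t, k) = k + t
-43 + c(4/x(0, 5), 12)*Z(I(3, -2), -5) = -43 + (12 + 4/6)*(-5) = -43 + (12 + 4*(1/6))*(-5) = -43 + (12 + 2/3)*(-5) = -43 + (38/3)*(-5) = -43 - 190/3 = -319/3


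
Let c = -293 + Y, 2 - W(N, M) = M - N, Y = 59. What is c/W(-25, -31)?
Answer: -117/4 ≈ -29.250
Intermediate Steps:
W(N, M) = 2 + N - M (W(N, M) = 2 - (M - N) = 2 + (N - M) = 2 + N - M)
c = -234 (c = -293 + 59 = -234)
c/W(-25, -31) = -234/(2 - 25 - 1*(-31)) = -234/(2 - 25 + 31) = -234/8 = -234*⅛ = -117/4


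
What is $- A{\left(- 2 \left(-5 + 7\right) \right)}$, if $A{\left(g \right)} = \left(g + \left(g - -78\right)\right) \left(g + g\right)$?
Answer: $560$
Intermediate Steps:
$A{\left(g \right)} = 2 g \left(78 + 2 g\right)$ ($A{\left(g \right)} = \left(g + \left(g + 78\right)\right) 2 g = \left(g + \left(78 + g\right)\right) 2 g = \left(78 + 2 g\right) 2 g = 2 g \left(78 + 2 g\right)$)
$- A{\left(- 2 \left(-5 + 7\right) \right)} = - 4 \left(- 2 \left(-5 + 7\right)\right) \left(39 - 2 \left(-5 + 7\right)\right) = - 4 \left(\left(-2\right) 2\right) \left(39 - 4\right) = - 4 \left(-4\right) \left(39 - 4\right) = - 4 \left(-4\right) 35 = \left(-1\right) \left(-560\right) = 560$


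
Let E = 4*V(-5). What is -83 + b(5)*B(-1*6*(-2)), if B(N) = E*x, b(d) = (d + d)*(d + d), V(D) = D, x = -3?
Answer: 5917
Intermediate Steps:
E = -20 (E = 4*(-5) = -20)
b(d) = 4*d**2 (b(d) = (2*d)*(2*d) = 4*d**2)
B(N) = 60 (B(N) = -20*(-3) = 60)
-83 + b(5)*B(-1*6*(-2)) = -83 + (4*5**2)*60 = -83 + (4*25)*60 = -83 + 100*60 = -83 + 6000 = 5917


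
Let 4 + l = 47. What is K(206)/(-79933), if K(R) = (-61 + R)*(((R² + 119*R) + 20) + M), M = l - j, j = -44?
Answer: -9723265/79933 ≈ -121.64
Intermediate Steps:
l = 43 (l = -4 + 47 = 43)
M = 87 (M = 43 - 1*(-44) = 43 + 44 = 87)
K(R) = (-61 + R)*(107 + R² + 119*R) (K(R) = (-61 + R)*(((R² + 119*R) + 20) + 87) = (-61 + R)*((20 + R² + 119*R) + 87) = (-61 + R)*(107 + R² + 119*R))
K(206)/(-79933) = (-6527 + 206³ - 7152*206 + 58*206²)/(-79933) = (-6527 + 8741816 - 1473312 + 58*42436)*(-1/79933) = (-6527 + 8741816 - 1473312 + 2461288)*(-1/79933) = 9723265*(-1/79933) = -9723265/79933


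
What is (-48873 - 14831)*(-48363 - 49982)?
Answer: 6264969880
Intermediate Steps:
(-48873 - 14831)*(-48363 - 49982) = -63704*(-98345) = 6264969880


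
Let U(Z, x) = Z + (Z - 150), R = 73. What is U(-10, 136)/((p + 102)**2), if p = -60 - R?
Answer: -170/961 ≈ -0.17690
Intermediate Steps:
p = -133 (p = -60 - 1*73 = -60 - 73 = -133)
U(Z, x) = -150 + 2*Z (U(Z, x) = Z + (-150 + Z) = -150 + 2*Z)
U(-10, 136)/((p + 102)**2) = (-150 + 2*(-10))/((-133 + 102)**2) = (-150 - 20)/((-31)**2) = -170/961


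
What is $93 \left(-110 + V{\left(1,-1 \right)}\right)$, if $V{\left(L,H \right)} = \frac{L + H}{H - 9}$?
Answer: $-10230$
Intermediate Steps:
$V{\left(L,H \right)} = \frac{H + L}{-9 + H}$
$93 \left(-110 + V{\left(1,-1 \right)}\right) = 93 \left(-110 + \frac{-1 + 1}{-9 - 1}\right) = 93 \left(-110 + \frac{1}{-10} \cdot 0\right) = 93 \left(-110 - 0\right) = 93 \left(-110 + 0\right) = 93 \left(-110\right) = -10230$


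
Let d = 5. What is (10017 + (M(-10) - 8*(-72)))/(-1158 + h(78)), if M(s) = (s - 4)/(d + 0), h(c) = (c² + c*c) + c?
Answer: 52951/55440 ≈ 0.95510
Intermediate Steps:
h(c) = c + 2*c² (h(c) = (c² + c²) + c = 2*c² + c = c + 2*c²)
M(s) = -⅘ + s/5 (M(s) = (s - 4)/(5 + 0) = (-4 + s)/5 = (-4 + s)*(⅕) = -⅘ + s/5)
(10017 + (M(-10) - 8*(-72)))/(-1158 + h(78)) = (10017 + ((-⅘ + (⅕)*(-10)) - 8*(-72)))/(-1158 + 78*(1 + 2*78)) = (10017 + ((-⅘ - 2) + 576))/(-1158 + 78*(1 + 156)) = (10017 + (-14/5 + 576))/(-1158 + 78*157) = (10017 + 2866/5)/(-1158 + 12246) = (52951/5)/11088 = (52951/5)*(1/11088) = 52951/55440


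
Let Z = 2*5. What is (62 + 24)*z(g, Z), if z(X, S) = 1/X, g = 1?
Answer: 86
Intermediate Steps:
Z = 10
(62 + 24)*z(g, Z) = (62 + 24)/1 = 86*1 = 86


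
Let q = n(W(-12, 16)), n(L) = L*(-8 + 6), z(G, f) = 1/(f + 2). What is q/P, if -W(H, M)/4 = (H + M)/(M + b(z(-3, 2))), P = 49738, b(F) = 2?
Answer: 8/223821 ≈ 3.5743e-5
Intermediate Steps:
z(G, f) = 1/(2 + f)
W(H, M) = -4*(H + M)/(2 + M) (W(H, M) = -4*(H + M)/(M + 2) = -4*(H + M)/(2 + M))
n(L) = -2*L (n(L) = L*(-2) = -2*L)
q = 16/9 (q = -8*(-1*(-12) - 1*16)/(2 + 16) = -8*(12 - 16)/18 = -8*(-4)/18 = -2*(-8/9) = 16/9 ≈ 1.7778)
q/P = (16/9)/49738 = (16/9)*(1/49738) = 8/223821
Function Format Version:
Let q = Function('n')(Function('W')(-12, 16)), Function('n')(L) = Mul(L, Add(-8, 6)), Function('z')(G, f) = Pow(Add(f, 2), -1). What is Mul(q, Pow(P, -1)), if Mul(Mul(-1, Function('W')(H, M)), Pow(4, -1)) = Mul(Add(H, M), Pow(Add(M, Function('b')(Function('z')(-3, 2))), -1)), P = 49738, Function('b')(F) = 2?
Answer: Rational(8, 223821) ≈ 3.5743e-5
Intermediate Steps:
Function('z')(G, f) = Pow(Add(2, f), -1)
Function('W')(H, M) = Mul(-4, Pow(Add(2, M), -1), Add(H, M)) (Function('W')(H, M) = Mul(-4, Mul(Add(H, M), Pow(Add(M, 2), -1))) = Mul(-4, Mul(Add(H, M), Pow(Add(2, M), -1))) = Mul(-4, Mul(Pow(Add(2, M), -1), Add(H, M))) = Mul(-4, Pow(Add(2, M), -1), Add(H, M)))
Function('n')(L) = Mul(-2, L) (Function('n')(L) = Mul(L, -2) = Mul(-2, L))
q = Rational(16, 9) (q = Mul(-2, Mul(4, Pow(Add(2, 16), -1), Add(Mul(-1, -12), Mul(-1, 16)))) = Mul(-2, Mul(4, Pow(18, -1), Add(12, -16))) = Mul(-2, Mul(4, Rational(1, 18), -4)) = Mul(-2, Rational(-8, 9)) = Rational(16, 9) ≈ 1.7778)
Mul(q, Pow(P, -1)) = Mul(Rational(16, 9), Pow(49738, -1)) = Mul(Rational(16, 9), Rational(1, 49738)) = Rational(8, 223821)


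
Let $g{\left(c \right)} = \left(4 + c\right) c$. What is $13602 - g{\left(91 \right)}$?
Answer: $4957$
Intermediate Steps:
$g{\left(c \right)} = c \left(4 + c\right)$
$13602 - g{\left(91 \right)} = 13602 - 91 \left(4 + 91\right) = 13602 - 91 \cdot 95 = 13602 - 8645 = 4957$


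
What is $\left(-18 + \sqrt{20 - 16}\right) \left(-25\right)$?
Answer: $400$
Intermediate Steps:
$\left(-18 + \sqrt{20 - 16}\right) \left(-25\right) = \left(-18 + \sqrt{4}\right) \left(-25\right) = \left(-18 + 2\right) \left(-25\right) = \left(-16\right) \left(-25\right) = 400$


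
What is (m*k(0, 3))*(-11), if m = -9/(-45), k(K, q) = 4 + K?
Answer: -44/5 ≈ -8.8000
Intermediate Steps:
m = ⅕ (m = -9*(-1/45) = ⅕ ≈ 0.20000)
(m*k(0, 3))*(-11) = ((4 + 0)/5)*(-11) = ((⅕)*4)*(-11) = (⅘)*(-11) = -44/5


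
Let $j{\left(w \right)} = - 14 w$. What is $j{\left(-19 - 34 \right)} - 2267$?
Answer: $-1525$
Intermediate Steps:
$j{\left(-19 - 34 \right)} - 2267 = - 14 \left(-19 - 34\right) - 2267 = \left(-14\right) \left(-53\right) - 2267 = 742 - 2267 = -1525$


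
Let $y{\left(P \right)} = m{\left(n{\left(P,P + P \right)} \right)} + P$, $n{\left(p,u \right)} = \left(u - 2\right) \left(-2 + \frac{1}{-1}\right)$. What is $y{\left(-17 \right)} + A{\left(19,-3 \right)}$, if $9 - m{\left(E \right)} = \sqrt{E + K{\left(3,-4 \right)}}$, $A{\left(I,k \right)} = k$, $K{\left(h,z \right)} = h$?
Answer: $-11 - \sqrt{111} \approx -21.536$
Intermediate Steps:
$n{\left(p,u \right)} = 6 - 3 u$ ($n{\left(p,u \right)} = \left(-2 + u\right) \left(-2 - 1\right) = \left(-2 + u\right) \left(-3\right) = 6 - 3 u$)
$m{\left(E \right)} = 9 - \sqrt{3 + E}$ ($m{\left(E \right)} = 9 - \sqrt{E + 3} = 9 - \sqrt{3 + E}$)
$y{\left(P \right)} = 9 + P - \sqrt{9 - 6 P}$ ($y{\left(P \right)} = \left(9 - \sqrt{3 - \left(-6 + 3 \left(P + P\right)\right)}\right) + P = \left(9 - \sqrt{3 - \left(-6 + 3 \cdot 2 P\right)}\right) + P = \left(9 - \sqrt{3 - \left(-6 + 6 P\right)}\right) + P = \left(9 - \sqrt{9 - 6 P}\right) + P = 9 + P - \sqrt{9 - 6 P}$)
$y{\left(-17 \right)} + A{\left(19,-3 \right)} = \left(9 - 17 - \sqrt{9 - -102}\right) - 3 = \left(9 - 17 - \sqrt{9 + 102}\right) - 3 = \left(9 - 17 - \sqrt{111}\right) - 3 = \left(-8 - \sqrt{111}\right) - 3 = -11 - \sqrt{111}$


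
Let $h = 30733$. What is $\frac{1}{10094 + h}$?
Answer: $\frac{1}{40827} \approx 2.4494 \cdot 10^{-5}$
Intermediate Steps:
$\frac{1}{10094 + h} = \frac{1}{10094 + 30733} = \frac{1}{40827}$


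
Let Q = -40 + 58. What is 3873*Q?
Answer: 69714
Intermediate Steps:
Q = 18
3873*Q = 3873*18 = 69714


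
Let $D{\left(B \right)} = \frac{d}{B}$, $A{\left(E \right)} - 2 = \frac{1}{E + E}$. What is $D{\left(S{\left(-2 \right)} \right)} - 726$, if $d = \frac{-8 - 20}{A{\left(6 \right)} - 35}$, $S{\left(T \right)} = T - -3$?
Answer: $- \frac{286434}{395} \approx -725.15$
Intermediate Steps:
$A{\left(E \right)} = 2 + \frac{1}{2 E}$ ($A{\left(E \right)} = 2 + \frac{1}{E + E} = 2 + \frac{1}{2 E}$)
$S{\left(T \right)} = 3 + T$ ($S{\left(T \right)} = T + 3 = 3 + T$)
$d = \frac{336}{395}$ ($d = \frac{-8 - 20}{\left(2 + \frac{1}{2 \cdot 6}\right) - 35} = - \frac{28}{\left(2 + \frac{1}{2} \cdot \frac{1}{6}\right) - 35} = - \frac{28}{\left(2 + \frac{1}{12}\right) - 35} = - \frac{28}{\frac{25}{12} - 35} = - \frac{28}{- \frac{395}{12}} = \left(-28\right) \left(- \frac{12}{395}\right) = \frac{336}{395} \approx 0.85063$)
$D{\left(B \right)} = \frac{336}{395 B}$
$D{\left(S{\left(-2 \right)} \right)} - 726 = \frac{336}{395 \left(3 - 2\right)} - 726 = \frac{336}{395 \cdot 1} - 726 = \frac{336}{395} \cdot 1 - 726 = \frac{336}{395} - 726 = - \frac{286434}{395}$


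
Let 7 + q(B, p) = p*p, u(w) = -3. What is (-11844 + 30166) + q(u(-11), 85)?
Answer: 25540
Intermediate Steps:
q(B, p) = -7 + p**2 (q(B, p) = -7 + p*p = -7 + p**2)
(-11844 + 30166) + q(u(-11), 85) = (-11844 + 30166) + (-7 + 85**2) = 18322 + (-7 + 7225) = 18322 + 7218 = 25540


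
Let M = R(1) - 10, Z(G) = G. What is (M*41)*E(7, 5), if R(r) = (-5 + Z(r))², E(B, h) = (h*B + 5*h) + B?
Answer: 16482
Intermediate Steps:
E(B, h) = B + 5*h + B*h (E(B, h) = (B*h + 5*h) + B = (5*h + B*h) + B = B + 5*h + B*h)
R(r) = (-5 + r)²
M = 6 (M = (-5 + 1)² - 10 = (-4)² - 10 = 16 - 10 = 6)
(M*41)*E(7, 5) = (6*41)*(7 + 5*5 + 7*5) = 246*(7 + 25 + 35) = 246*67 = 16482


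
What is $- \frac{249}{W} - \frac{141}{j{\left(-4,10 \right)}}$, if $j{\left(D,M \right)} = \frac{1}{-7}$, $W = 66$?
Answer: $\frac{21631}{22} \approx 983.23$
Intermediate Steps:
$j{\left(D,M \right)} = - \frac{1}{7}$
$- \frac{249}{W} - \frac{141}{j{\left(-4,10 \right)}} = - \frac{249}{66} - \frac{141}{- \frac{1}{7}} = \left(-249\right) \frac{1}{66} - -987 = - \frac{83}{22} + 987 = \frac{21631}{22}$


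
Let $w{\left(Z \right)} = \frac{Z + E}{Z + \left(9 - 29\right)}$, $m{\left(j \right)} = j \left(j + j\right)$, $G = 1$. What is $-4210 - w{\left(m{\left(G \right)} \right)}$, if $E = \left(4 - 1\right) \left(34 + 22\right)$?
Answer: $- \frac{37805}{9} \approx -4200.6$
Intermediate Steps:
$m{\left(j \right)} = 2 j^{2}$ ($m{\left(j \right)} = j 2 j = 2 j^{2}$)
$E = 168$ ($E = 3 \cdot 56 = 168$)
$w{\left(Z \right)} = \frac{168 + Z}{-20 + Z}$ ($w{\left(Z \right)} = \frac{Z + 168}{Z + \left(9 - 29\right)} = \frac{168 + Z}{Z + \left(9 - 29\right)} = \frac{168 + Z}{Z - 20} = \frac{168 + Z}{-20 + Z}$)
$-4210 - w{\left(m{\left(G \right)} \right)} = -4210 - \frac{168 + 2 \cdot 1^{2}}{-20 + 2 \cdot 1^{2}} = -4210 - \frac{168 + 2 \cdot 1}{-20 + 2 \cdot 1} = -4210 - \frac{168 + 2}{-20 + 2} = -4210 - \frac{1}{-18} \cdot 170 = -4210 - \left(- \frac{1}{18}\right) 170 = -4210 - - \frac{85}{9} = -4210 + \frac{85}{9} = - \frac{37805}{9}$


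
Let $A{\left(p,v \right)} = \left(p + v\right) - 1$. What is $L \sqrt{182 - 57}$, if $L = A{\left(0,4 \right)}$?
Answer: $15 \sqrt{5} \approx 33.541$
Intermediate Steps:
$A{\left(p,v \right)} = -1 + p + v$
$L = 3$ ($L = -1 + 0 + 4 = 3$)
$L \sqrt{182 - 57} = 3 \sqrt{182 - 57} = 3 \sqrt{125} = 3 \cdot 5 \sqrt{5} = 15 \sqrt{5}$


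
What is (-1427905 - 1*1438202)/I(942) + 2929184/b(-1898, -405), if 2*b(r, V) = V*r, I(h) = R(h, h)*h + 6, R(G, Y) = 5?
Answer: -120862207019/201396780 ≈ -600.12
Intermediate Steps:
I(h) = 6 + 5*h (I(h) = 5*h + 6 = 6 + 5*h)
b(r, V) = V*r/2 (b(r, V) = (V*r)/2 = V*r/2)
(-1427905 - 1*1438202)/I(942) + 2929184/b(-1898, -405) = (-1427905 - 1*1438202)/(6 + 5*942) + 2929184/(((½)*(-405)*(-1898))) = (-1427905 - 1438202)/(6 + 4710) + 2929184/384345 = -2866107/4716 + 2929184*(1/384345) = -2866107*1/4716 + 2929184/384345 = -955369/1572 + 2929184/384345 = -120862207019/201396780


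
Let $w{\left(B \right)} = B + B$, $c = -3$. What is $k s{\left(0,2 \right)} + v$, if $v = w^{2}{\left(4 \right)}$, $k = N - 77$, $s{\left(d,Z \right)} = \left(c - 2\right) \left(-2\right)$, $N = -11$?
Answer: $-816$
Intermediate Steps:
$s{\left(d,Z \right)} = 10$ ($s{\left(d,Z \right)} = \left(-3 - 2\right) \left(-2\right) = \left(-5\right) \left(-2\right) = 10$)
$k = -88$ ($k = -11 - 77 = -88$)
$w{\left(B \right)} = 2 B$
$v = 64$ ($v = \left(2 \cdot 4\right)^{2} = 8^{2} = 64$)
$k s{\left(0,2 \right)} + v = \left(-88\right) 10 + 64 = -880 + 64 = -816$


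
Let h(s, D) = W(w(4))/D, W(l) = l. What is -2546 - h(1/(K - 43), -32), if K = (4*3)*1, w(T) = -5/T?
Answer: -325893/128 ≈ -2546.0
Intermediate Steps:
K = 12 (K = 12*1 = 12)
h(s, D) = -5/(4*D) (h(s, D) = (-5/4)/D = (-5*¼)/D = -5/(4*D))
-2546 - h(1/(K - 43), -32) = -2546 - (-5)/(4*(-32)) = -2546 - (-5)*(-1)/(4*32) = -2546 - 1*5/128 = -2546 - 5/128 = -325893/128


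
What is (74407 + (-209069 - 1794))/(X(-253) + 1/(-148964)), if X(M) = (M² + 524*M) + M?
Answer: 20327031584/10251106625 ≈ 1.9829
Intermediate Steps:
X(M) = M² + 525*M
(74407 + (-209069 - 1794))/(X(-253) + 1/(-148964)) = (74407 + (-209069 - 1794))/(-253*(525 - 253) + 1/(-148964)) = (74407 - 210863)/(-253*272 - 1/148964) = -136456/(-68816 - 1/148964) = -136456/(-10251106625/148964) = -136456*(-148964/10251106625) = 20327031584/10251106625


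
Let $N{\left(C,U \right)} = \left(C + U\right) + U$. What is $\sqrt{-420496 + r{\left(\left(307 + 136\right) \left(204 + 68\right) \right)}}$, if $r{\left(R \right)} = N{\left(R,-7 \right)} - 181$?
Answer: $3 i \sqrt{33355} \approx 547.9 i$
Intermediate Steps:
$N{\left(C,U \right)} = C + 2 U$
$r{\left(R \right)} = -195 + R$ ($r{\left(R \right)} = \left(R + 2 \left(-7\right)\right) - 181 = \left(R - 14\right) - 181 = \left(-14 + R\right) - 181 = -195 + R$)
$\sqrt{-420496 + r{\left(\left(307 + 136\right) \left(204 + 68\right) \right)}} = \sqrt{-420496 - \left(195 - \left(307 + 136\right) \left(204 + 68\right)\right)} = \sqrt{-420496 + \left(-195 + 443 \cdot 272\right)} = \sqrt{-420496 + \left(-195 + 120496\right)} = \sqrt{-420496 + 120301} = \sqrt{-300195} = 3 i \sqrt{33355}$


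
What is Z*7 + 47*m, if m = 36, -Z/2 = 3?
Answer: 1650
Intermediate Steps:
Z = -6 (Z = -2*3 = -6)
Z*7 + 47*m = -6*7 + 47*36 = -42 + 1692 = 1650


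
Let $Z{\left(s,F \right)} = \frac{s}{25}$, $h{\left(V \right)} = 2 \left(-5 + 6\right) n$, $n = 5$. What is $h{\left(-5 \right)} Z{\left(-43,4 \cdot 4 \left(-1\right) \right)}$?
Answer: $- \frac{86}{5} \approx -17.2$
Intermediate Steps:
$h{\left(V \right)} = 10$ ($h{\left(V \right)} = 2 \left(-5 + 6\right) 5 = 2 \cdot 1 \cdot 5 = 2 \cdot 5 = 10$)
$Z{\left(s,F \right)} = \frac{s}{25}$ ($Z{\left(s,F \right)} = s \frac{1}{25} = \frac{s}{25}$)
$h{\left(-5 \right)} Z{\left(-43,4 \cdot 4 \left(-1\right) \right)} = 10 \cdot \frac{1}{25} \left(-43\right) = 10 \left(- \frac{43}{25}\right) = - \frac{86}{5}$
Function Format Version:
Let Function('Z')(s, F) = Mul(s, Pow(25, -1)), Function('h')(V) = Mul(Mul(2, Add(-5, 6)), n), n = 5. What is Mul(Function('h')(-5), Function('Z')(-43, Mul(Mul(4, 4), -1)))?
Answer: Rational(-86, 5) ≈ -17.200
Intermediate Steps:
Function('h')(V) = 10 (Function('h')(V) = Mul(Mul(2, Add(-5, 6)), 5) = Mul(Mul(2, 1), 5) = Mul(2, 5) = 10)
Function('Z')(s, F) = Mul(Rational(1, 25), s) (Function('Z')(s, F) = Mul(s, Rational(1, 25)) = Mul(Rational(1, 25), s))
Mul(Function('h')(-5), Function('Z')(-43, Mul(Mul(4, 4), -1))) = Mul(10, Mul(Rational(1, 25), -43)) = Mul(10, Rational(-43, 25)) = Rational(-86, 5)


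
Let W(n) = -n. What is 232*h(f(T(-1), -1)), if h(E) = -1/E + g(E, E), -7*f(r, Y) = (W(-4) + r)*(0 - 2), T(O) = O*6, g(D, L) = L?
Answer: 1914/7 ≈ 273.43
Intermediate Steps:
T(O) = 6*O
f(r, Y) = 8/7 + 2*r/7 (f(r, Y) = -(-1*(-4) + r)*(0 - 2)/7 = -(4 + r)*(-2)/7 = -(-8 - 2*r)/7 = 8/7 + 2*r/7)
h(E) = E - 1/E (h(E) = -1/E + E = E - 1/E)
232*h(f(T(-1), -1)) = 232*((8/7 + 2*(6*(-1))/7) - 1/(8/7 + 2*(6*(-1))/7)) = 232*((8/7 + (2/7)*(-6)) - 1/(8/7 + (2/7)*(-6))) = 232*((8/7 - 12/7) - 1/(8/7 - 12/7)) = 232*(-4/7 - 1/(-4/7)) = 232*(-4/7 - 1*(-7/4)) = 232*(-4/7 + 7/4) = 232*(33/28) = 1914/7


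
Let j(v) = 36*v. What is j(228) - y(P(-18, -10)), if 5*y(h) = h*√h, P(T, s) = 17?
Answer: 8208 - 17*√17/5 ≈ 8194.0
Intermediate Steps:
y(h) = h^(3/2)/5 (y(h) = (h*√h)/5 = h^(3/2)/5)
j(228) - y(P(-18, -10)) = 36*228 - 17^(3/2)/5 = 8208 - 17*√17/5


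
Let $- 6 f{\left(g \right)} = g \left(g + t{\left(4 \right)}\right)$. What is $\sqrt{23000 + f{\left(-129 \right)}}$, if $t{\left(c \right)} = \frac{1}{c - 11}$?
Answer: $\frac{2 \sqrt{247737}}{7} \approx 142.21$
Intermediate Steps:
$t{\left(c \right)} = \frac{1}{-11 + c}$
$f{\left(g \right)} = - \frac{g \left(- \frac{1}{7} + g\right)}{6}$ ($f{\left(g \right)} = - \frac{g \left(g + \frac{1}{-11 + 4}\right)}{6} = - \frac{g \left(g + \frac{1}{-7}\right)}{6} = - \frac{g \left(g - \frac{1}{7}\right)}{6} = - \frac{g \left(- \frac{1}{7} + g\right)}{6}$)
$\sqrt{23000 + f{\left(-129 \right)}} = \sqrt{23000 + \frac{1}{42} \left(-129\right) \left(1 - -903\right)} = \sqrt{23000 + \frac{1}{42} \left(-129\right) \left(1 + 903\right)} = \sqrt{23000 + \frac{1}{42} \left(-129\right) 904} = \sqrt{23000 - \frac{19436}{7}} = \sqrt{\frac{141564}{7}} = \frac{2 \sqrt{247737}}{7}$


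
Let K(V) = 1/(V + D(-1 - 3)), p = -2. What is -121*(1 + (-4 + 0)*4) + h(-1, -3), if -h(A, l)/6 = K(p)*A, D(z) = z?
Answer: 1814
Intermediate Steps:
K(V) = 1/(-4 + V) (K(V) = 1/(V + (-1 - 3)) = 1/(V - 4) = 1/(-4 + V))
h(A, l) = A (h(A, l) = -6*A/(-4 - 2) = -6*A/(-6) = -(-1)*A = A)
-121*(1 + (-4 + 0)*4) + h(-1, -3) = -121*(1 + (-4 + 0)*4) - 1 = -121*(1 - 4*4) - 1 = -121*(1 - 16) - 1 = -121*(-15) - 1 = 1815 - 1 = 1814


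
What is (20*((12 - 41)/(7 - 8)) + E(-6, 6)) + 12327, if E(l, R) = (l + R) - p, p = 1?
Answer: 12906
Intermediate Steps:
E(l, R) = -1 + R + l (E(l, R) = (l + R) - 1*1 = (R + l) - 1 = -1 + R + l)
(20*((12 - 41)/(7 - 8)) + E(-6, 6)) + 12327 = (20*((12 - 41)/(7 - 8)) + (-1 + 6 - 6)) + 12327 = (20*(-29/(-1)) - 1) + 12327 = (20*(-29*(-1)) - 1) + 12327 = (20*29 - 1) + 12327 = (580 - 1) + 12327 = 579 + 12327 = 12906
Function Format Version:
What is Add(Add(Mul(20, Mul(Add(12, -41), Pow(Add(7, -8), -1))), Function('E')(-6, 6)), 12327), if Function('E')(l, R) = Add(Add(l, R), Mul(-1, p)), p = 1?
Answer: 12906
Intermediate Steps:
Function('E')(l, R) = Add(-1, R, l) (Function('E')(l, R) = Add(Add(l, R), Mul(-1, 1)) = Add(Add(R, l), -1) = Add(-1, R, l))
Add(Add(Mul(20, Mul(Add(12, -41), Pow(Add(7, -8), -1))), Function('E')(-6, 6)), 12327) = Add(Add(Mul(20, Mul(Add(12, -41), Pow(Add(7, -8), -1))), Add(-1, 6, -6)), 12327) = Add(Add(Mul(20, Mul(-29, Pow(-1, -1))), -1), 12327) = Add(Add(Mul(20, Mul(-29, -1)), -1), 12327) = Add(Add(Mul(20, 29), -1), 12327) = Add(Add(580, -1), 12327) = Add(579, 12327) = 12906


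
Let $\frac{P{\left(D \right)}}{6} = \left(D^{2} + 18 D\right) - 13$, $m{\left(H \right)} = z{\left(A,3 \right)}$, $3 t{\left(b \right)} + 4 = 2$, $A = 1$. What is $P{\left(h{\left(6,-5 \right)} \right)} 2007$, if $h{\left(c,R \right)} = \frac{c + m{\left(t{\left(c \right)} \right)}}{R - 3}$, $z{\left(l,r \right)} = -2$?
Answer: $- \frac{523827}{2} \approx -2.6191 \cdot 10^{5}$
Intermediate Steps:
$t{\left(b \right)} = - \frac{2}{3}$ ($t{\left(b \right)} = - \frac{4}{3} + \frac{1}{3} \cdot 2 = - \frac{4}{3} + \frac{2}{3} = - \frac{2}{3}$)
$m{\left(H \right)} = -2$
$h{\left(c,R \right)} = \frac{-2 + c}{-3 + R}$ ($h{\left(c,R \right)} = \frac{c - 2}{R - 3} = \frac{-2 + c}{-3 + R}$)
$P{\left(D \right)} = -78 + 6 D^{2} + 108 D$ ($P{\left(D \right)} = 6 \left(\left(D^{2} + 18 D\right) - 13\right) = 6 \left(-13 + D^{2} + 18 D\right) = -78 + 6 D^{2} + 108 D$)
$P{\left(h{\left(6,-5 \right)} \right)} 2007 = \left(-78 + 6 \left(\frac{-2 + 6}{-3 - 5}\right)^{2} + 108 \frac{-2 + 6}{-3 - 5}\right) 2007 = \left(-78 + 6 \left(\frac{1}{-8} \cdot 4\right)^{2} + 108 \frac{1}{-8} \cdot 4\right) 2007 = \left(-78 + 6 \left(\left(- \frac{1}{8}\right) 4\right)^{2} + 108 \left(\left(- \frac{1}{8}\right) 4\right)\right) 2007 = \left(-78 + 6 \left(- \frac{1}{2}\right)^{2} + 108 \left(- \frac{1}{2}\right)\right) 2007 = \left(-78 + 6 \cdot \frac{1}{4} - 54\right) 2007 = \left(-78 + \frac{3}{2} - 54\right) 2007 = \left(- \frac{261}{2}\right) 2007 = - \frac{523827}{2}$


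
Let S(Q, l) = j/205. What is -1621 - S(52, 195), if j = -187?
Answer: -332118/205 ≈ -1620.1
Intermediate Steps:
S(Q, l) = -187/205
-1621 - S(52, 195) = -1621 - 1*(-187/205) = -1621 + 187/205 = -332118/205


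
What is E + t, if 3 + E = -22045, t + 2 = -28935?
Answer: -50985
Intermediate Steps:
t = -28937 (t = -2 - 28935 = -28937)
E = -22048 (E = -3 - 22045 = -22048)
E + t = -22048 - 28937 = -50985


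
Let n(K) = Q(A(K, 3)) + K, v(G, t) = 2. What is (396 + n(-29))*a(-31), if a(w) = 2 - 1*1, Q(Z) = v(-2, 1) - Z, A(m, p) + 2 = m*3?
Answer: 458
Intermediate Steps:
A(m, p) = -2 + 3*m (A(m, p) = -2 + m*3 = -2 + 3*m)
Q(Z) = 2 - Z
a(w) = 1 (a(w) = 2 - 1 = 1)
n(K) = 4 - 2*K (n(K) = (2 - (-2 + 3*K)) + K = (2 + (2 - 3*K)) + K = (4 - 3*K) + K = 4 - 2*K)
(396 + n(-29))*a(-31) = (396 + (4 - 2*(-29)))*1 = (396 + (4 + 58))*1 = (396 + 62)*1 = 458*1 = 458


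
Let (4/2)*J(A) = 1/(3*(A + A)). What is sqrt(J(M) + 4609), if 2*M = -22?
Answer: sqrt(20076771)/66 ≈ 67.890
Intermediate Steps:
M = -11 (M = (1/2)*(-22) = -11)
J(A) = 1/(12*A) (J(A) = 1/(2*((3*(A + A)))) = 1/(2*((3*(2*A)))) = 1/(2*((6*A))) = (1/(6*A))/2 = 1/(12*A))
sqrt(J(M) + 4609) = sqrt((1/12)/(-11) + 4609) = sqrt((1/12)*(-1/11) + 4609) = sqrt(-1/132 + 4609) = sqrt(608387/132) = sqrt(20076771)/66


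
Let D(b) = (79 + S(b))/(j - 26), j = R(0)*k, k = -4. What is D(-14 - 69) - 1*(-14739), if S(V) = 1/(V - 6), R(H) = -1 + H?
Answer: 14425966/979 ≈ 14735.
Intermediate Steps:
j = 4 (j = (-1 + 0)*(-4) = -1*(-4) = 4)
S(V) = 1/(-6 + V)
D(b) = -79/22 - 1/(22*(-6 + b)) (D(b) = (79 + 1/(-6 + b))/(4 - 26) = (79 + 1/(-6 + b))/(-22) = (79 + 1/(-6 + b))*(-1/22) = -79/22 - 1/(22*(-6 + b)))
D(-14 - 69) - 1*(-14739) = (473 - 79*(-14 - 69))/(22*(-6 + (-14 - 69))) - 1*(-14739) = (473 - 79*(-83))/(22*(-6 - 83)) + 14739 = (1/22)*(473 + 6557)/(-89) + 14739 = (1/22)*(-1/89)*7030 + 14739 = -3515/979 + 14739 = 14425966/979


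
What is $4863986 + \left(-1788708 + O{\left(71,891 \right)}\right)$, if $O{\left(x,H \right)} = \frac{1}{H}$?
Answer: $\frac{2740072699}{891} \approx 3.0753 \cdot 10^{6}$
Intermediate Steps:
$4863986 + \left(-1788708 + O{\left(71,891 \right)}\right) = 4863986 - \left(1788708 - \frac{1}{891}\right) = 4863986 + \left(-1788708 + \frac{1}{891}\right) = 4863986 - \frac{1593738827}{891} = \frac{2740072699}{891}$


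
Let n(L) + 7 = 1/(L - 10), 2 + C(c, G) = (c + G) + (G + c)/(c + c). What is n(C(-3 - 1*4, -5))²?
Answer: 1301881/26244 ≈ 49.607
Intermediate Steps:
C(c, G) = -2 + G + c + (G + c)/(2*c) (C(c, G) = -2 + ((c + G) + (G + c)/(c + c)) = -2 + ((G + c) + (G + c)/((2*c))) = -2 + ((G + c) + (G + c)*(1/(2*c))) = -2 + ((G + c) + (G + c)/(2*c)) = -2 + (G + c + (G + c)/(2*c)) = -2 + G + c + (G + c)/(2*c))
n(L) = -7 + 1/(-10 + L) (n(L) = -7 + 1/(L - 10) = -7 + 1/(-10 + L))
n(C(-3 - 1*4, -5))² = ((71 - 7*(-3/2 - 5 + (-3 - 1*4) + (½)*(-5)/(-3 - 1*4)))/(-10 + (-3/2 - 5 + (-3 - 1*4) + (½)*(-5)/(-3 - 1*4))))² = ((71 - 7*(-3/2 - 5 + (-3 - 4) + (½)*(-5)/(-3 - 4)))/(-10 + (-3/2 - 5 + (-3 - 4) + (½)*(-5)/(-3 - 4))))² = ((71 - 7*(-3/2 - 5 - 7 + (½)*(-5)/(-7)))/(-10 + (-3/2 - 5 - 7 + (½)*(-5)/(-7))))² = ((71 - 7*(-3/2 - 5 - 7 + (½)*(-5)*(-⅐)))/(-10 + (-3/2 - 5 - 7 + (½)*(-5)*(-⅐))))² = ((71 - 7*(-3/2 - 5 - 7 + 5/14))/(-10 + (-3/2 - 5 - 7 + 5/14)))² = ((71 - 7*(-92/7))/(-10 - 92/7))² = ((71 + 92)/(-162/7))² = (-7/162*163)² = (-1141/162)² = 1301881/26244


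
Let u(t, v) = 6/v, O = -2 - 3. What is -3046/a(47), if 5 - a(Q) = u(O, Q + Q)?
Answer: -71581/116 ≈ -617.08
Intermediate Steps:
O = -5
a(Q) = 5 - 3/Q (a(Q) = 5 - 6/(Q + Q) = 5 - 6/(2*Q) = 5 - 6*1/(2*Q) = 5 - 3/Q)
-3046/a(47) = -3046/(5 - 3/47) = -3046/232/47 = -3046*47/232 = -71581/116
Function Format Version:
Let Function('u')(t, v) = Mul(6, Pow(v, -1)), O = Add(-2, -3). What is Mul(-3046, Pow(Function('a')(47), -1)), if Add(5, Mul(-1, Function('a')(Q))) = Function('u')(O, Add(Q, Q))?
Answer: Rational(-71581, 116) ≈ -617.08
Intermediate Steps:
O = -5
Function('a')(Q) = Add(5, Mul(-3, Pow(Q, -1))) (Function('a')(Q) = Add(5, Mul(-1, Mul(6, Pow(Add(Q, Q), -1)))) = Add(5, Mul(-1, Mul(6, Pow(Mul(2, Q), -1)))) = Add(5, Mul(-1, Mul(6, Mul(Rational(1, 2), Pow(Q, -1))))) = Add(5, Mul(-1, Mul(3, Pow(Q, -1)))) = Add(5, Mul(-3, Pow(Q, -1))))
Mul(-3046, Pow(Function('a')(47), -1)) = Mul(-3046, Pow(Add(5, Mul(-3, Pow(47, -1))), -1)) = Mul(-3046, Pow(Add(5, Mul(-3, Rational(1, 47))), -1)) = Mul(-3046, Pow(Add(5, Rational(-3, 47)), -1)) = Mul(-3046, Pow(Rational(232, 47), -1)) = Mul(-3046, Rational(47, 232)) = Rational(-71581, 116)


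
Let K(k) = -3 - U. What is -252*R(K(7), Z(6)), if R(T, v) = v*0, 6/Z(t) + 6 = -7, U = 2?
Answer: 0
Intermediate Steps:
K(k) = -5 (K(k) = -3 - 1*2 = -3 - 2 = -5)
Z(t) = -6/13 (Z(t) = 6/(-6 - 7) = 6/(-13) = 6*(-1/13) = -6/13)
R(T, v) = 0
-252*R(K(7), Z(6)) = -252*0 = 0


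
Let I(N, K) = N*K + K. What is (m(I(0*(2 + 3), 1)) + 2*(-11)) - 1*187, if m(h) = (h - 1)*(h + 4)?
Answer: -209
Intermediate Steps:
I(N, K) = K + K*N (I(N, K) = K*N + K = K + K*N)
m(h) = (-1 + h)*(4 + h)
(m(I(0*(2 + 3), 1)) + 2*(-11)) - 1*187 = ((-4 + (1*(1 + 0*(2 + 3)))² + 3*(1*(1 + 0*(2 + 3)))) + 2*(-11)) - 1*187 = ((-4 + (1*(1 + 0*5))² + 3*(1*(1 + 0*5))) - 22) - 187 = ((-4 + (1*(1 + 0))² + 3*(1*(1 + 0))) - 22) - 187 = ((-4 + (1*1)² + 3*(1*1)) - 22) - 187 = ((-4 + 1² + 3*1) - 22) - 187 = ((-4 + 1 + 3) - 22) - 187 = (0 - 22) - 187 = -22 - 187 = -209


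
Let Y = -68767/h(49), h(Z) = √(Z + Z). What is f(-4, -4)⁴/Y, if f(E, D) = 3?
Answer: -567*√2/68767 ≈ -0.011661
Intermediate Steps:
h(Z) = √2*√Z (h(Z) = √(2*Z) = √2*√Z)
Y = -68767*√2/14 ≈ -6946.5
f(-4, -4)⁴/Y = 3⁴/((-68767*√2/14)) = 81*(-7*√2/68767) = -567*√2/68767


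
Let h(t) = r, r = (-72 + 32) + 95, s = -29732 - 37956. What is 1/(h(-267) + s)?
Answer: -1/67633 ≈ -1.4786e-5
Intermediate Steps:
s = -67688
r = 55 (r = -40 + 95 = 55)
h(t) = 55
1/(h(-267) + s) = 1/(55 - 67688) = 1/(-67633) = -1/67633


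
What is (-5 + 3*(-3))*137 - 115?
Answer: -2033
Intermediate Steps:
(-5 + 3*(-3))*137 - 115 = (-5 - 9)*137 - 115 = -14*137 - 115 = -1918 - 115 = -2033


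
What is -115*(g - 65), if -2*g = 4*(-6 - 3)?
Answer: 5405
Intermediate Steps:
g = 18 (g = -2*(-6 - 3) = -2*(-9) = -½*(-36) = 18)
-115*(g - 65) = -115*(18 - 65) = -115*(-47) = 5405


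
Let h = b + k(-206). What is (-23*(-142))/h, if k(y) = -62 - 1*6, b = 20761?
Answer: 3266/20693 ≈ 0.15783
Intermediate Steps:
k(y) = -68 (k(y) = -62 - 6 = -68)
h = 20693 (h = 20761 - 68 = 20693)
(-23*(-142))/h = -23*(-142)/20693 = 3266*(1/20693) = 3266/20693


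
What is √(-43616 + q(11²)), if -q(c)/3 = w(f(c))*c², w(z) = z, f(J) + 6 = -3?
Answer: √351691 ≈ 593.04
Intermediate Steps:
f(J) = -9 (f(J) = -6 - 3 = -9)
q(c) = 27*c² (q(c) = -(-27)*c² = 27*c²)
√(-43616 + q(11²)) = √(-43616 + 27*(11²)²) = √(-43616 + 27*121²) = √(-43616 + 27*14641) = √(-43616 + 395307) = √351691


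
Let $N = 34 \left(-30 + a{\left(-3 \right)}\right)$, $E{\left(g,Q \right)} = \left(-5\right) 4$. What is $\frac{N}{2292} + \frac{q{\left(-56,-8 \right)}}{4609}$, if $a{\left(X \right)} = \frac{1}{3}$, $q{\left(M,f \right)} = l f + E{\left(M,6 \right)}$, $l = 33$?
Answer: $- \frac{7949809}{15845742} \approx -0.5017$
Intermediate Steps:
$E{\left(g,Q \right)} = -20$
$q{\left(M,f \right)} = -20 + 33 f$ ($q{\left(M,f \right)} = 33 f - 20 = -20 + 33 f$)
$a{\left(X \right)} = \frac{1}{3}$
$N = - \frac{3026}{3}$ ($N = 34 \left(-30 + \frac{1}{3}\right) = 34 \left(- \frac{89}{3}\right) = - \frac{3026}{3} \approx -1008.7$)
$\frac{N}{2292} + \frac{q{\left(-56,-8 \right)}}{4609} = - \frac{3026}{3 \cdot 2292} + \frac{-20 + 33 \left(-8\right)}{4609} = \left(- \frac{3026}{3}\right) \frac{1}{2292} + \left(-20 - 264\right) \frac{1}{4609} = - \frac{1513}{3438} - \frac{284}{4609} = - \frac{7949809}{15845742}$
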